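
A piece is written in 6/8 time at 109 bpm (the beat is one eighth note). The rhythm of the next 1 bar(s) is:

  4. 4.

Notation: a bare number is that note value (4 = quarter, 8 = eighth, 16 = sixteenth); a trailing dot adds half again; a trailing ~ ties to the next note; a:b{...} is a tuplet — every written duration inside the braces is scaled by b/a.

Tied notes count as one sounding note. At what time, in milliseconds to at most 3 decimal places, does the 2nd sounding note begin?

note 2 onset = 3b = 1651.376ms

1. 0.0ms @ 0 + 1651.376ms (3)
2. 1651.376ms @ 3 + 1651.376ms (3)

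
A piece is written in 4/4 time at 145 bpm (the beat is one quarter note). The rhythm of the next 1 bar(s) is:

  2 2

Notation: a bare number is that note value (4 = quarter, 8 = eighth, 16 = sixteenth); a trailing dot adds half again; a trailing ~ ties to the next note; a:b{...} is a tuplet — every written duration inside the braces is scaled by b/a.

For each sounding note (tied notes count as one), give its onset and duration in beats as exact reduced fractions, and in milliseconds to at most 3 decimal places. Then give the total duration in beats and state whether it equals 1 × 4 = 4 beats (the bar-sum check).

1) 0.0ms=0b +827.586ms=2b
2) 827.586ms=2b +827.586ms=2b
Σ=4b of 4 (145bpm 4/4) — PASS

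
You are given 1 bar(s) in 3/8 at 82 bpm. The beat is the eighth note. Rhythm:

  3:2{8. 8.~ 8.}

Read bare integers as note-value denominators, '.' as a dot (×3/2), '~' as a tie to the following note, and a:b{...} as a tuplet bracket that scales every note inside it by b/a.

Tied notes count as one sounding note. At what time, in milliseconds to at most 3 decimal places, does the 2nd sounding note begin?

note 2 onset = 1b = 731.707ms

1. 0.0ms @ 0 + 731.707ms (1)
2. 731.707ms @ 1 + 1463.415ms (2)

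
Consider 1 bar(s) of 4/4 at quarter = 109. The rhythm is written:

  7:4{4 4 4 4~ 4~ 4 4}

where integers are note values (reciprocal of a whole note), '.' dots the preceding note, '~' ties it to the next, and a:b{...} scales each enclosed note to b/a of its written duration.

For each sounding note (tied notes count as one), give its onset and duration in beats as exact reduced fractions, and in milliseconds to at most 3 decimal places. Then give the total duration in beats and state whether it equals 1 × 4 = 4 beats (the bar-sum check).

1) 0.0ms=0b +314.548ms=4/7b
2) 314.548ms=4/7b +314.548ms=4/7b
3) 629.096ms=8/7b +314.548ms=4/7b
4) 943.644ms=12/7b +943.644ms=12/7b
5) 1887.287ms=24/7b +314.548ms=4/7b
Σ=4b of 4 (109bpm 4/4) — PASS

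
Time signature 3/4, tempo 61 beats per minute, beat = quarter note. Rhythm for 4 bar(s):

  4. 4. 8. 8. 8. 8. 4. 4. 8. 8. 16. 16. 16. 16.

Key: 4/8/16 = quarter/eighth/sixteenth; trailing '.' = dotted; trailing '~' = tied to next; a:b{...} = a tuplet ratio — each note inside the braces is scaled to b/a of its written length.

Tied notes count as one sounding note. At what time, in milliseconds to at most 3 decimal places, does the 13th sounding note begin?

note 13 onset = 45/4b = 11065.574ms

1. 0.0ms @ 0 + 1475.41ms (3/2)
2. 1475.41ms @ 3/2 + 1475.41ms (3/2)
3. 2950.82ms @ 3 + 737.705ms (3/4)
4. 3688.525ms @ 15/4 + 737.705ms (3/4)
5. 4426.23ms @ 9/2 + 737.705ms (3/4)
6. 5163.934ms @ 21/4 + 737.705ms (3/4)
7. 5901.639ms @ 6 + 1475.41ms (3/2)
8. 7377.049ms @ 15/2 + 1475.41ms (3/2)
9. 8852.459ms @ 9 + 737.705ms (3/4)
10. 9590.164ms @ 39/4 + 737.705ms (3/4)
11. 10327.869ms @ 21/2 + 368.852ms (3/8)
12. 10696.721ms @ 87/8 + 368.852ms (3/8)
13. 11065.574ms @ 45/4 + 368.852ms (3/8)
14. 11434.426ms @ 93/8 + 368.852ms (3/8)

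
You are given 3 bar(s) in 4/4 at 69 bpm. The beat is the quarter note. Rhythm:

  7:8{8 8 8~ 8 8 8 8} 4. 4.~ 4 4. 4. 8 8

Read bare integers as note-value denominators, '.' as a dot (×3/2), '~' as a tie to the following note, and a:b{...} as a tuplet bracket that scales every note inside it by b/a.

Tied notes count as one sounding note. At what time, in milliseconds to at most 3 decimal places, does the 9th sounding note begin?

1. 0.0ms @ 0 + 496.894ms (4/7)
2. 496.894ms @ 4/7 + 496.894ms (4/7)
3. 993.789ms @ 8/7 + 993.789ms (8/7)
4. 1987.578ms @ 16/7 + 496.894ms (4/7)
5. 2484.472ms @ 20/7 + 496.894ms (4/7)
6. 2981.366ms @ 24/7 + 496.894ms (4/7)
7. 3478.261ms @ 4 + 1304.348ms (3/2)
8. 4782.609ms @ 11/2 + 2173.913ms (5/2)
9. 6956.522ms @ 8 + 1304.348ms (3/2)
10. 8260.87ms @ 19/2 + 1304.348ms (3/2)
11. 9565.217ms @ 11 + 434.783ms (1/2)
12. 10000.0ms @ 23/2 + 434.783ms (1/2)

note 9 onset = 8b = 6956.522ms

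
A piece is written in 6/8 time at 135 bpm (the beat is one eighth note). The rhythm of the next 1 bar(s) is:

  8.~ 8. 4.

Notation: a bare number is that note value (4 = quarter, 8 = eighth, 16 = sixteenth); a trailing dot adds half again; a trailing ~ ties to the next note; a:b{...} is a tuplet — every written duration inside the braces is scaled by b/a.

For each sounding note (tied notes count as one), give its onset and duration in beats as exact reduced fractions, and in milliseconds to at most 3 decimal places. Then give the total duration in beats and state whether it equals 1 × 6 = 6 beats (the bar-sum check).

1) 0.0ms=0b +1333.333ms=3b
2) 1333.333ms=3b +1333.333ms=3b
Σ=6b of 6 (135bpm 6/8) — PASS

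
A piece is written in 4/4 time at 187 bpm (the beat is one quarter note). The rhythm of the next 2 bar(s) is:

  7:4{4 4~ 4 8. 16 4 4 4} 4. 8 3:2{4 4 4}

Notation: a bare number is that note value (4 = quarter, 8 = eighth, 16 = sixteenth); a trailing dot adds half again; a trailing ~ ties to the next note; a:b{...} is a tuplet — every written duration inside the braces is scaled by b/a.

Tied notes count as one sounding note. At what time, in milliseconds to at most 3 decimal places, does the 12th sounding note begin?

note 12 onset = 22/3b = 2352.941ms

1. 0.0ms @ 0 + 183.346ms (4/7)
2. 183.346ms @ 4/7 + 366.692ms (8/7)
3. 550.038ms @ 12/7 + 137.51ms (3/7)
4. 687.548ms @ 15/7 + 45.837ms (1/7)
5. 733.384ms @ 16/7 + 183.346ms (4/7)
6. 916.73ms @ 20/7 + 183.346ms (4/7)
7. 1100.076ms @ 24/7 + 183.346ms (4/7)
8. 1283.422ms @ 4 + 481.283ms (3/2)
9. 1764.706ms @ 11/2 + 160.428ms (1/2)
10. 1925.134ms @ 6 + 213.904ms (2/3)
11. 2139.037ms @ 20/3 + 213.904ms (2/3)
12. 2352.941ms @ 22/3 + 213.904ms (2/3)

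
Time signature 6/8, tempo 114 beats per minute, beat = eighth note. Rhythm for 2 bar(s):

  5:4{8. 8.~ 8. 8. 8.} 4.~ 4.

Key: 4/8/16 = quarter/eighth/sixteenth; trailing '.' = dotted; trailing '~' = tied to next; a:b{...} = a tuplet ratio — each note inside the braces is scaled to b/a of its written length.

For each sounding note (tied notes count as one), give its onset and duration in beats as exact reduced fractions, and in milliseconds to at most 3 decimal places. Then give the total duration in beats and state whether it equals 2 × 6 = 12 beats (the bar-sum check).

1) 0.0ms=0b +631.579ms=6/5b
2) 631.579ms=6/5b +1263.158ms=12/5b
3) 1894.737ms=18/5b +631.579ms=6/5b
4) 2526.316ms=24/5b +631.579ms=6/5b
5) 3157.895ms=6b +3157.895ms=6b
Σ=12b of 12 (114bpm 6/8) — PASS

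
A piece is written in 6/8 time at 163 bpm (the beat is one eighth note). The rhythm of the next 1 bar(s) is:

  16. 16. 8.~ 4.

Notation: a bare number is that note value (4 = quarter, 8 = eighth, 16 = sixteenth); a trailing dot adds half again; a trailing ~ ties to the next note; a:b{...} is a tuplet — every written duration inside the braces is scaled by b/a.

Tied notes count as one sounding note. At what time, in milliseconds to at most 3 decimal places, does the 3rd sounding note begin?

1. 0.0ms @ 0 + 276.074ms (3/4)
2. 276.074ms @ 3/4 + 276.074ms (3/4)
3. 552.147ms @ 3/2 + 1656.442ms (9/2)

note 3 onset = 3/2b = 552.147ms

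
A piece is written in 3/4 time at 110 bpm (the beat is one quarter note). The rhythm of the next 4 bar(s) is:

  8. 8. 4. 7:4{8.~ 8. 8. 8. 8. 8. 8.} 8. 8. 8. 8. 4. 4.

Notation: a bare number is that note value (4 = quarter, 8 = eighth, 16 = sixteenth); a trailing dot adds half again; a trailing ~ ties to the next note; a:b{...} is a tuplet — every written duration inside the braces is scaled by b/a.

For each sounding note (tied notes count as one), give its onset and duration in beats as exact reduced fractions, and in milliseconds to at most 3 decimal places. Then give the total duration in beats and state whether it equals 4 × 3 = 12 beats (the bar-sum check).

1) 0.0ms=0b +409.091ms=3/4b
2) 409.091ms=3/4b +409.091ms=3/4b
3) 818.182ms=3/2b +818.182ms=3/2b
4) 1636.364ms=3b +467.532ms=6/7b
5) 2103.896ms=27/7b +233.766ms=3/7b
6) 2337.662ms=30/7b +233.766ms=3/7b
7) 2571.429ms=33/7b +233.766ms=3/7b
8) 2805.195ms=36/7b +233.766ms=3/7b
9) 3038.961ms=39/7b +233.766ms=3/7b
10) 3272.727ms=6b +409.091ms=3/4b
11) 3681.818ms=27/4b +409.091ms=3/4b
12) 4090.909ms=15/2b +409.091ms=3/4b
13) 4500.0ms=33/4b +409.091ms=3/4b
14) 4909.091ms=9b +818.182ms=3/2b
15) 5727.273ms=21/2b +818.182ms=3/2b
Σ=12b of 12 (110bpm 3/4) — PASS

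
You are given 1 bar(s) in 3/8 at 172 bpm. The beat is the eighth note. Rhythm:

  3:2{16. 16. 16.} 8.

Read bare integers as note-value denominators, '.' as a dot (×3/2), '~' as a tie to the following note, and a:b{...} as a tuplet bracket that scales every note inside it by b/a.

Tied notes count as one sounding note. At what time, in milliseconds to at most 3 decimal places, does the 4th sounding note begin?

1. 0.0ms @ 0 + 174.419ms (1/2)
2. 174.419ms @ 1/2 + 174.419ms (1/2)
3. 348.837ms @ 1 + 174.419ms (1/2)
4. 523.256ms @ 3/2 + 523.256ms (3/2)

note 4 onset = 3/2b = 523.256ms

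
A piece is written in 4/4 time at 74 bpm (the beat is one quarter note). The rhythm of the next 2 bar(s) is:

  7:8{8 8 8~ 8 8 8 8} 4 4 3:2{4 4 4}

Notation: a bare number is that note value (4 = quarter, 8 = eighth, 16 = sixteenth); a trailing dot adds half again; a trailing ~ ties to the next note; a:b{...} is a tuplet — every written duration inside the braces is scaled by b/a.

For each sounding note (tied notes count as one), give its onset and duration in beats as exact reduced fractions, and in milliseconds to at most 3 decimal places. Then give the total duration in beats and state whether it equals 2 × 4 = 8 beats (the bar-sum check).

1) 0.0ms=0b +463.32ms=4/7b
2) 463.32ms=4/7b +463.32ms=4/7b
3) 926.641ms=8/7b +926.641ms=8/7b
4) 1853.282ms=16/7b +463.32ms=4/7b
5) 2316.602ms=20/7b +463.32ms=4/7b
6) 2779.923ms=24/7b +463.32ms=4/7b
7) 3243.243ms=4b +810.811ms=1b
8) 4054.054ms=5b +810.811ms=1b
9) 4864.865ms=6b +540.541ms=2/3b
10) 5405.405ms=20/3b +540.541ms=2/3b
11) 5945.946ms=22/3b +540.541ms=2/3b
Σ=8b of 8 (74bpm 4/4) — PASS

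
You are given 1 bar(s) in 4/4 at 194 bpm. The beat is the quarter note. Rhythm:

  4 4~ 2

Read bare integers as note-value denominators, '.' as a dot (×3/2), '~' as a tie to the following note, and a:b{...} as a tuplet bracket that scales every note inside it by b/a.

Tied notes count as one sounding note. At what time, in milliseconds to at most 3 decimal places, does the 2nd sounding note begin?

note 2 onset = 1b = 309.278ms

1. 0.0ms @ 0 + 309.278ms (1)
2. 309.278ms @ 1 + 927.835ms (3)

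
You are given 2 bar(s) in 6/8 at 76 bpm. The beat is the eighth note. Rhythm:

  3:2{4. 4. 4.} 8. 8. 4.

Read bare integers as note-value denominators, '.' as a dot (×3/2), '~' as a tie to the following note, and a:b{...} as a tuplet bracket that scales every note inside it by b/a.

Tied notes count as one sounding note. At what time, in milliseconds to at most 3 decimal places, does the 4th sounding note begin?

note 4 onset = 6b = 4736.842ms

1. 0.0ms @ 0 + 1578.947ms (2)
2. 1578.947ms @ 2 + 1578.947ms (2)
3. 3157.895ms @ 4 + 1578.947ms (2)
4. 4736.842ms @ 6 + 1184.211ms (3/2)
5. 5921.053ms @ 15/2 + 1184.211ms (3/2)
6. 7105.263ms @ 9 + 2368.421ms (3)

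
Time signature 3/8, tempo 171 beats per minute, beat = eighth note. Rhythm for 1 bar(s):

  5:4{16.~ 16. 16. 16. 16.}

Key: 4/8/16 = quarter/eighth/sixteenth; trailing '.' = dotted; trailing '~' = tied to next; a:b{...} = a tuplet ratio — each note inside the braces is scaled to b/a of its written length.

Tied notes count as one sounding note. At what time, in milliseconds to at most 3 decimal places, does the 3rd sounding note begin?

note 3 onset = 9/5b = 631.579ms

1. 0.0ms @ 0 + 421.053ms (6/5)
2. 421.053ms @ 6/5 + 210.526ms (3/5)
3. 631.579ms @ 9/5 + 210.526ms (3/5)
4. 842.105ms @ 12/5 + 210.526ms (3/5)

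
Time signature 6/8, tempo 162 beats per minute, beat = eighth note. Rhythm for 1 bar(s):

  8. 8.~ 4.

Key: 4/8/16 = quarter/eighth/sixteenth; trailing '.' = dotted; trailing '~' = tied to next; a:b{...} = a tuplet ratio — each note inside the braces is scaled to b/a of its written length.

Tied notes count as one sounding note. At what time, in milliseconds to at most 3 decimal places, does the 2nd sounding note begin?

note 2 onset = 3/2b = 555.556ms

1. 0.0ms @ 0 + 555.556ms (3/2)
2. 555.556ms @ 3/2 + 1666.667ms (9/2)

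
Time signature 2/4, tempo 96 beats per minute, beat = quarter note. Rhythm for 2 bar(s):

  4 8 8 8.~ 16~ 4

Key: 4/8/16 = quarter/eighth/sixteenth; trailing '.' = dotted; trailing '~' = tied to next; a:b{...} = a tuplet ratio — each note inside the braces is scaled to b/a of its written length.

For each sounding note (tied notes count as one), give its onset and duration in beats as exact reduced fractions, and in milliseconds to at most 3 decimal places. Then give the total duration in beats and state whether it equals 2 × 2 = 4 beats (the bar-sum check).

1) 0.0ms=0b +625.0ms=1b
2) 625.0ms=1b +312.5ms=1/2b
3) 937.5ms=3/2b +312.5ms=1/2b
4) 1250.0ms=2b +1250.0ms=2b
Σ=4b of 4 (96bpm 2/4) — PASS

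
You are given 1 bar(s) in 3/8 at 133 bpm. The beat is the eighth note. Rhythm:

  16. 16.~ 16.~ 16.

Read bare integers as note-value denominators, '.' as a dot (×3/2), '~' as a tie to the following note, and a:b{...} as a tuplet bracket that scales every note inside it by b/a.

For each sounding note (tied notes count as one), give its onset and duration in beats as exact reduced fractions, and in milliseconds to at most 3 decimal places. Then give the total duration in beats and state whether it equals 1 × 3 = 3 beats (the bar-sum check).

1) 0.0ms=0b +338.346ms=3/4b
2) 338.346ms=3/4b +1015.038ms=9/4b
Σ=3b of 3 (133bpm 3/8) — PASS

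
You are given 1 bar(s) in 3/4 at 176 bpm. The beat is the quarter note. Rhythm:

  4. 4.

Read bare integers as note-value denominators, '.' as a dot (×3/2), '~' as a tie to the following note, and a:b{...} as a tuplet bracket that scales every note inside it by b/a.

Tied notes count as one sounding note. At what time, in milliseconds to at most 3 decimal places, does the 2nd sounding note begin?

1. 0.0ms @ 0 + 511.364ms (3/2)
2. 511.364ms @ 3/2 + 511.364ms (3/2)

note 2 onset = 3/2b = 511.364ms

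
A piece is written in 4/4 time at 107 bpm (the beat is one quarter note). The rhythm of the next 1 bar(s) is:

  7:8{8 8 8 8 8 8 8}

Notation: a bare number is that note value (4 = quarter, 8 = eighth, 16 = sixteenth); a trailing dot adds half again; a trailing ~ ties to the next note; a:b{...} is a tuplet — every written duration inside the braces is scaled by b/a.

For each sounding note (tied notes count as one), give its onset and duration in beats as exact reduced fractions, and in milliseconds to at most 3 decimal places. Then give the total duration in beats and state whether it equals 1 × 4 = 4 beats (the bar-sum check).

1) 0.0ms=0b +320.427ms=4/7b
2) 320.427ms=4/7b +320.427ms=4/7b
3) 640.854ms=8/7b +320.427ms=4/7b
4) 961.282ms=12/7b +320.427ms=4/7b
5) 1281.709ms=16/7b +320.427ms=4/7b
6) 1602.136ms=20/7b +320.427ms=4/7b
7) 1922.563ms=24/7b +320.427ms=4/7b
Σ=4b of 4 (107bpm 4/4) — PASS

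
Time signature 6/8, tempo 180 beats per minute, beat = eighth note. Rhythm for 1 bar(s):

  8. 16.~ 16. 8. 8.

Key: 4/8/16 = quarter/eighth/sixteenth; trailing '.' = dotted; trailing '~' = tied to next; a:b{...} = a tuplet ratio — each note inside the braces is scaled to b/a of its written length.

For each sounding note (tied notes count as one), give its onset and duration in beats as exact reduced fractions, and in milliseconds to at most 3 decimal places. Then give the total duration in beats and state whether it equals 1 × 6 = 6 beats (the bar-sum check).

1) 0.0ms=0b +500.0ms=3/2b
2) 500.0ms=3/2b +500.0ms=3/2b
3) 1000.0ms=3b +500.0ms=3/2b
4) 1500.0ms=9/2b +500.0ms=3/2b
Σ=6b of 6 (180bpm 6/8) — PASS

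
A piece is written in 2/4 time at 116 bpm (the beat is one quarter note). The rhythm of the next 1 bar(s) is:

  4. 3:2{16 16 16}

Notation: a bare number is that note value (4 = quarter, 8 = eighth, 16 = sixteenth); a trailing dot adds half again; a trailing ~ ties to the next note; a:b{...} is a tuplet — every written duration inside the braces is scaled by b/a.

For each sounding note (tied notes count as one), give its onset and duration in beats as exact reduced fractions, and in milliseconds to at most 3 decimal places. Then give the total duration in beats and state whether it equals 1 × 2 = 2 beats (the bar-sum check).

1) 0.0ms=0b +775.862ms=3/2b
2) 775.862ms=3/2b +86.207ms=1/6b
3) 862.069ms=5/3b +86.207ms=1/6b
4) 948.276ms=11/6b +86.207ms=1/6b
Σ=2b of 2 (116bpm 2/4) — PASS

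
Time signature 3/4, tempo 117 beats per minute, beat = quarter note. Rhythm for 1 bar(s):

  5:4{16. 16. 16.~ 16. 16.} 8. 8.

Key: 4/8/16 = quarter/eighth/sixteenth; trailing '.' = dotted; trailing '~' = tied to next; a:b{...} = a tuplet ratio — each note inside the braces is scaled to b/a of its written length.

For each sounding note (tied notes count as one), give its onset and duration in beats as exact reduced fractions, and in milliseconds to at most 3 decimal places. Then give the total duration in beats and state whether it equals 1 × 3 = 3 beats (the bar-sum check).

1) 0.0ms=0b +153.846ms=3/10b
2) 153.846ms=3/10b +153.846ms=3/10b
3) 307.692ms=3/5b +307.692ms=3/5b
4) 615.385ms=6/5b +153.846ms=3/10b
5) 769.231ms=3/2b +384.615ms=3/4b
6) 1153.846ms=9/4b +384.615ms=3/4b
Σ=3b of 3 (117bpm 3/4) — PASS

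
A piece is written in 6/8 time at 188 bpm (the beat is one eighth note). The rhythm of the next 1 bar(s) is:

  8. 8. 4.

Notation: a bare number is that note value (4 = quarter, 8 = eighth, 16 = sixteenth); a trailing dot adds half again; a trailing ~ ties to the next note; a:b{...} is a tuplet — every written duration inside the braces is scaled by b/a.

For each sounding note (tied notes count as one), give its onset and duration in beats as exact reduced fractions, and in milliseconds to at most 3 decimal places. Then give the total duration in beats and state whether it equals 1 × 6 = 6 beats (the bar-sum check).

1) 0.0ms=0b +478.723ms=3/2b
2) 478.723ms=3/2b +478.723ms=3/2b
3) 957.447ms=3b +957.447ms=3b
Σ=6b of 6 (188bpm 6/8) — PASS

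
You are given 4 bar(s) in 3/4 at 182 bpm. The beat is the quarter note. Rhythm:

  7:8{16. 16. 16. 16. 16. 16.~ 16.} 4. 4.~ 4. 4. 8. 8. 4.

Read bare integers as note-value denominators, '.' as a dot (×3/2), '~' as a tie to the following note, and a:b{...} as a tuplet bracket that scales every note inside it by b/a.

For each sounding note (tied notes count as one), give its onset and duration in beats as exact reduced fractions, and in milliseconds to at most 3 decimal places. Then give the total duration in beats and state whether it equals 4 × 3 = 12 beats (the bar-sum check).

1) 0.0ms=0b +141.287ms=3/7b
2) 141.287ms=3/7b +141.287ms=3/7b
3) 282.575ms=6/7b +141.287ms=3/7b
4) 423.862ms=9/7b +141.287ms=3/7b
5) 565.149ms=12/7b +141.287ms=3/7b
6) 706.436ms=15/7b +282.575ms=6/7b
7) 989.011ms=3b +494.505ms=3/2b
8) 1483.516ms=9/2b +989.011ms=3b
9) 2472.527ms=15/2b +494.505ms=3/2b
10) 2967.033ms=9b +247.253ms=3/4b
11) 3214.286ms=39/4b +247.253ms=3/4b
12) 3461.538ms=21/2b +494.505ms=3/2b
Σ=12b of 12 (182bpm 3/4) — PASS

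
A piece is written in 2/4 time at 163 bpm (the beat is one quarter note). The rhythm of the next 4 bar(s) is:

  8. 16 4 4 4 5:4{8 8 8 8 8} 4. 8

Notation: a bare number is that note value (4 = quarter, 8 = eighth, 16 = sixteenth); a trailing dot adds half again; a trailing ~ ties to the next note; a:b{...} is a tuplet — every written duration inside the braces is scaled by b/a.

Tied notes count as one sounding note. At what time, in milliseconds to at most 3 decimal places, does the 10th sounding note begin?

1. 0.0ms @ 0 + 276.074ms (3/4)
2. 276.074ms @ 3/4 + 92.025ms (1/4)
3. 368.098ms @ 1 + 368.098ms (1)
4. 736.196ms @ 2 + 368.098ms (1)
5. 1104.294ms @ 3 + 368.098ms (1)
6. 1472.393ms @ 4 + 147.239ms (2/5)
7. 1619.632ms @ 22/5 + 147.239ms (2/5)
8. 1766.871ms @ 24/5 + 147.239ms (2/5)
9. 1914.11ms @ 26/5 + 147.239ms (2/5)
10. 2061.35ms @ 28/5 + 147.239ms (2/5)
11. 2208.589ms @ 6 + 552.147ms (3/2)
12. 2760.736ms @ 15/2 + 184.049ms (1/2)

note 10 onset = 28/5b = 2061.35ms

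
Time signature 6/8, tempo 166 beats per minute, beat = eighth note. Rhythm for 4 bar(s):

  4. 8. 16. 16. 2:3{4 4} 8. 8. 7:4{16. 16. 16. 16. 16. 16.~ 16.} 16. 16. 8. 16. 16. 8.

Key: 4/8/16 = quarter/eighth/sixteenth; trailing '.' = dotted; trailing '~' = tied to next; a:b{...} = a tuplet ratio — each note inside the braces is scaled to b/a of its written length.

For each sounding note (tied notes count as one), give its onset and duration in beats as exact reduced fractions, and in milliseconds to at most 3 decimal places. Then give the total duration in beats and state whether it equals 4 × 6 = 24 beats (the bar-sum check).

1) 0.0ms=0b +1084.337ms=3b
2) 1084.337ms=3b +542.169ms=3/2b
3) 1626.506ms=9/2b +271.084ms=3/4b
4) 1897.59ms=21/4b +271.084ms=3/4b
5) 2168.675ms=6b +1084.337ms=3b
6) 3253.012ms=9b +1084.337ms=3b
7) 4337.349ms=12b +542.169ms=3/2b
8) 4879.518ms=27/2b +542.169ms=3/2b
9) 5421.687ms=15b +154.905ms=3/7b
10) 5576.592ms=108/7b +154.905ms=3/7b
11) 5731.497ms=111/7b +154.905ms=3/7b
12) 5886.403ms=114/7b +154.905ms=3/7b
13) 6041.308ms=117/7b +154.905ms=3/7b
14) 6196.213ms=120/7b +309.811ms=6/7b
15) 6506.024ms=18b +271.084ms=3/4b
16) 6777.108ms=75/4b +271.084ms=3/4b
17) 7048.193ms=39/2b +542.169ms=3/2b
18) 7590.361ms=21b +271.084ms=3/4b
19) 7861.446ms=87/4b +271.084ms=3/4b
20) 8132.53ms=45/2b +542.169ms=3/2b
Σ=24b of 24 (166bpm 6/8) — PASS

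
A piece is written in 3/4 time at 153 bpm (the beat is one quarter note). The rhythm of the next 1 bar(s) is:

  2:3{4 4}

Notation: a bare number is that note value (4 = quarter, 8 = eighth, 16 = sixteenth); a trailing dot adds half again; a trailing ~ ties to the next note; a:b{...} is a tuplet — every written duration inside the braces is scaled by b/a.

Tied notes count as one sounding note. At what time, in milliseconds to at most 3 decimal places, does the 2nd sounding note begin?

note 2 onset = 3/2b = 588.235ms

1. 0.0ms @ 0 + 588.235ms (3/2)
2. 588.235ms @ 3/2 + 588.235ms (3/2)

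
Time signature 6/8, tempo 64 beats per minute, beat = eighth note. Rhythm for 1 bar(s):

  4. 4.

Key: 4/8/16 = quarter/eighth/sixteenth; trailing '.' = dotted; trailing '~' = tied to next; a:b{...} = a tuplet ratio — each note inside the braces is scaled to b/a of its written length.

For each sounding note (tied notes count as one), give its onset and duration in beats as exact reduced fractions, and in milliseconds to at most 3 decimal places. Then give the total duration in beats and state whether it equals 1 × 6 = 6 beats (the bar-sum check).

1) 0.0ms=0b +2812.5ms=3b
2) 2812.5ms=3b +2812.5ms=3b
Σ=6b of 6 (64bpm 6/8) — PASS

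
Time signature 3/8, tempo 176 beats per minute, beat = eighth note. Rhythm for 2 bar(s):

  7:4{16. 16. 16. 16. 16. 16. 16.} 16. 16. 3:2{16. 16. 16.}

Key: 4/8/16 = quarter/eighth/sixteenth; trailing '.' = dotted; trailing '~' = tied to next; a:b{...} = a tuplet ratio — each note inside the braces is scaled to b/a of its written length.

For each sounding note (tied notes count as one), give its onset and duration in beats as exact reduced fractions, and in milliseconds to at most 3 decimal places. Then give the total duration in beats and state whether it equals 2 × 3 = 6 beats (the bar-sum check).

1) 0.0ms=0b +146.104ms=3/7b
2) 146.104ms=3/7b +146.104ms=3/7b
3) 292.208ms=6/7b +146.104ms=3/7b
4) 438.312ms=9/7b +146.104ms=3/7b
5) 584.416ms=12/7b +146.104ms=3/7b
6) 730.519ms=15/7b +146.104ms=3/7b
7) 876.623ms=18/7b +146.104ms=3/7b
8) 1022.727ms=3b +255.682ms=3/4b
9) 1278.409ms=15/4b +255.682ms=3/4b
10) 1534.091ms=9/2b +170.455ms=1/2b
11) 1704.545ms=5b +170.455ms=1/2b
12) 1875.0ms=11/2b +170.455ms=1/2b
Σ=6b of 6 (176bpm 3/8) — PASS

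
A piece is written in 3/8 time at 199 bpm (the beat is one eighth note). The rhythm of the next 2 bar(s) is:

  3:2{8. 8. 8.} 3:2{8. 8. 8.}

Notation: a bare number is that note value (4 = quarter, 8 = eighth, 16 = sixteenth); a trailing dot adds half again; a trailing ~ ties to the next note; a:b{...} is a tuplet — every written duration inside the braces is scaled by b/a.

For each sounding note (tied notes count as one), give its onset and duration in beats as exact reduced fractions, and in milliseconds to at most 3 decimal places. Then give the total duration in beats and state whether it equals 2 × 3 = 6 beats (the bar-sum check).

1) 0.0ms=0b +301.508ms=1b
2) 301.508ms=1b +301.508ms=1b
3) 603.015ms=2b +301.508ms=1b
4) 904.523ms=3b +301.508ms=1b
5) 1206.03ms=4b +301.508ms=1b
6) 1507.538ms=5b +301.508ms=1b
Σ=6b of 6 (199bpm 3/8) — PASS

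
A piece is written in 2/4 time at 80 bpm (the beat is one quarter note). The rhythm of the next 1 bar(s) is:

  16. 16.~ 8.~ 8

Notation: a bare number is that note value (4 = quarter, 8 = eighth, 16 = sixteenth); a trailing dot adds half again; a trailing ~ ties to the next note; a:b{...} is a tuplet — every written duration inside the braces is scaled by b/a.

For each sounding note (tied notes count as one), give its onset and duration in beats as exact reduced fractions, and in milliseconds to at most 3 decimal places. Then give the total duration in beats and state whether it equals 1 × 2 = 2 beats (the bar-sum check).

1) 0.0ms=0b +281.25ms=3/8b
2) 281.25ms=3/8b +1218.75ms=13/8b
Σ=2b of 2 (80bpm 2/4) — PASS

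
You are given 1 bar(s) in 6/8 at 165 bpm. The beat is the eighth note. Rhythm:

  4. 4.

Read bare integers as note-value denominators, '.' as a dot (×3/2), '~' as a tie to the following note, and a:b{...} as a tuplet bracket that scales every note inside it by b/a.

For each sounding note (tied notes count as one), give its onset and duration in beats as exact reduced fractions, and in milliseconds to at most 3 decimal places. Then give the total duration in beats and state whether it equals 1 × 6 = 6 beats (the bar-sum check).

1) 0.0ms=0b +1090.909ms=3b
2) 1090.909ms=3b +1090.909ms=3b
Σ=6b of 6 (165bpm 6/8) — PASS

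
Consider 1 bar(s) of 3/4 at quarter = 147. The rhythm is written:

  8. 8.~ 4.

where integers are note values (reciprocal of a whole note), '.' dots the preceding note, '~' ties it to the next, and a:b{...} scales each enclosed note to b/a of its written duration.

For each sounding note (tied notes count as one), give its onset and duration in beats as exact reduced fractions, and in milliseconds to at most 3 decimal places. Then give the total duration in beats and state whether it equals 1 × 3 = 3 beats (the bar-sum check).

1) 0.0ms=0b +306.122ms=3/4b
2) 306.122ms=3/4b +918.367ms=9/4b
Σ=3b of 3 (147bpm 3/4) — PASS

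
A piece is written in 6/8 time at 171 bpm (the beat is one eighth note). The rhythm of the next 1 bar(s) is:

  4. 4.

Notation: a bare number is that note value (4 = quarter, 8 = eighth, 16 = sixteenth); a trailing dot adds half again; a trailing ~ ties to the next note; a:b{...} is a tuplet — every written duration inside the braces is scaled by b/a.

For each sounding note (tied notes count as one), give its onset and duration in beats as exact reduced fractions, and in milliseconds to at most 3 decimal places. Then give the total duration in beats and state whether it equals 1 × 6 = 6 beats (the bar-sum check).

1) 0.0ms=0b +1052.632ms=3b
2) 1052.632ms=3b +1052.632ms=3b
Σ=6b of 6 (171bpm 6/8) — PASS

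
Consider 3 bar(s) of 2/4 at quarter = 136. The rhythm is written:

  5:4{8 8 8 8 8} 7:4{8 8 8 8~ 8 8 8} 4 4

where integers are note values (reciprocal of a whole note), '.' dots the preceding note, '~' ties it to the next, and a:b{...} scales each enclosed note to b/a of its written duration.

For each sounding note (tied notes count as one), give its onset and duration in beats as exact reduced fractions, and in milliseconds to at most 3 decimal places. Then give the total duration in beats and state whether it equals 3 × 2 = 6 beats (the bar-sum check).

1) 0.0ms=0b +176.471ms=2/5b
2) 176.471ms=2/5b +176.471ms=2/5b
3) 352.941ms=4/5b +176.471ms=2/5b
4) 529.412ms=6/5b +176.471ms=2/5b
5) 705.882ms=8/5b +176.471ms=2/5b
6) 882.353ms=2b +126.05ms=2/7b
7) 1008.403ms=16/7b +126.05ms=2/7b
8) 1134.454ms=18/7b +126.05ms=2/7b
9) 1260.504ms=20/7b +252.101ms=4/7b
10) 1512.605ms=24/7b +126.05ms=2/7b
11) 1638.655ms=26/7b +126.05ms=2/7b
12) 1764.706ms=4b +441.176ms=1b
13) 2205.882ms=5b +441.176ms=1b
Σ=6b of 6 (136bpm 2/4) — PASS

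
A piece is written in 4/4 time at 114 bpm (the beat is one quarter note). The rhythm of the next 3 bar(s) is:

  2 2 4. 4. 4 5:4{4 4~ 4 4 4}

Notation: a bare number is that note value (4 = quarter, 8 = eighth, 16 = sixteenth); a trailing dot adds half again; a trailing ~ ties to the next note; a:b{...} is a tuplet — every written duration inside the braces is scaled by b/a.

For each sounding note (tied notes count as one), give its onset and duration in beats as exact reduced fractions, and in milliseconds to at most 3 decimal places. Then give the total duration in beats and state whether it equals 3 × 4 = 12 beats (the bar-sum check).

1) 0.0ms=0b +1052.632ms=2b
2) 1052.632ms=2b +1052.632ms=2b
3) 2105.263ms=4b +789.474ms=3/2b
4) 2894.737ms=11/2b +789.474ms=3/2b
5) 3684.211ms=7b +526.316ms=1b
6) 4210.526ms=8b +421.053ms=4/5b
7) 4631.579ms=44/5b +842.105ms=8/5b
8) 5473.684ms=52/5b +421.053ms=4/5b
9) 5894.737ms=56/5b +421.053ms=4/5b
Σ=12b of 12 (114bpm 4/4) — PASS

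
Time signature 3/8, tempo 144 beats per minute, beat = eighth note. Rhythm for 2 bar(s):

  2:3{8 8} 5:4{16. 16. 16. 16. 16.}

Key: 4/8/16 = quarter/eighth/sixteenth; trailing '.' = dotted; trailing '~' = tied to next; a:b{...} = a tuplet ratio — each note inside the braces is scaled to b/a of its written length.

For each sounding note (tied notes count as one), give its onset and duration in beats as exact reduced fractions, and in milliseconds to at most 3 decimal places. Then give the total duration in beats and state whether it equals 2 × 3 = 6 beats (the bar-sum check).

1) 0.0ms=0b +625.0ms=3/2b
2) 625.0ms=3/2b +625.0ms=3/2b
3) 1250.0ms=3b +250.0ms=3/5b
4) 1500.0ms=18/5b +250.0ms=3/5b
5) 1750.0ms=21/5b +250.0ms=3/5b
6) 2000.0ms=24/5b +250.0ms=3/5b
7) 2250.0ms=27/5b +250.0ms=3/5b
Σ=6b of 6 (144bpm 3/8) — PASS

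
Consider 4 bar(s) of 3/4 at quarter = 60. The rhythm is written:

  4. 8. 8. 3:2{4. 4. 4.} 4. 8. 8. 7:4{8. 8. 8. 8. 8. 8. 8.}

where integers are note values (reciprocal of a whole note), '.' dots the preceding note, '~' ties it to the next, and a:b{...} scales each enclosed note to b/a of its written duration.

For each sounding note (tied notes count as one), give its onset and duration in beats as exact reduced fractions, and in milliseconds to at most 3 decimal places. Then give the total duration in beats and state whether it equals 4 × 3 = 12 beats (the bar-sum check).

1) 0.0ms=0b +1500.0ms=3/2b
2) 1500.0ms=3/2b +750.0ms=3/4b
3) 2250.0ms=9/4b +750.0ms=3/4b
4) 3000.0ms=3b +1000.0ms=1b
5) 4000.0ms=4b +1000.0ms=1b
6) 5000.0ms=5b +1000.0ms=1b
7) 6000.0ms=6b +1500.0ms=3/2b
8) 7500.0ms=15/2b +750.0ms=3/4b
9) 8250.0ms=33/4b +750.0ms=3/4b
10) 9000.0ms=9b +428.571ms=3/7b
11) 9428.571ms=66/7b +428.571ms=3/7b
12) 9857.143ms=69/7b +428.571ms=3/7b
13) 10285.714ms=72/7b +428.571ms=3/7b
14) 10714.286ms=75/7b +428.571ms=3/7b
15) 11142.857ms=78/7b +428.571ms=3/7b
16) 11571.429ms=81/7b +428.571ms=3/7b
Σ=12b of 12 (60bpm 3/4) — PASS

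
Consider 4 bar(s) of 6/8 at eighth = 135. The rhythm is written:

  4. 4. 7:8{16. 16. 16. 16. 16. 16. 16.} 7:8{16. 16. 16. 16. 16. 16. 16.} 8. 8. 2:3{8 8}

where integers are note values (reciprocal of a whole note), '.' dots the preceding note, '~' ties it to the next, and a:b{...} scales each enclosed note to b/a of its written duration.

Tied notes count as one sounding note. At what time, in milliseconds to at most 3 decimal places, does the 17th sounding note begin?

1. 0.0ms @ 0 + 1333.333ms (3)
2. 1333.333ms @ 3 + 1333.333ms (3)
3. 2666.667ms @ 6 + 380.952ms (6/7)
4. 3047.619ms @ 48/7 + 380.952ms (6/7)
5. 3428.571ms @ 54/7 + 380.952ms (6/7)
6. 3809.524ms @ 60/7 + 380.952ms (6/7)
7. 4190.476ms @ 66/7 + 380.952ms (6/7)
8. 4571.429ms @ 72/7 + 380.952ms (6/7)
9. 4952.381ms @ 78/7 + 380.952ms (6/7)
10. 5333.333ms @ 12 + 380.952ms (6/7)
11. 5714.286ms @ 90/7 + 380.952ms (6/7)
12. 6095.238ms @ 96/7 + 380.952ms (6/7)
13. 6476.19ms @ 102/7 + 380.952ms (6/7)
14. 6857.143ms @ 108/7 + 380.952ms (6/7)
15. 7238.095ms @ 114/7 + 380.952ms (6/7)
16. 7619.048ms @ 120/7 + 380.952ms (6/7)
17. 8000.0ms @ 18 + 666.667ms (3/2)
18. 8666.667ms @ 39/2 + 666.667ms (3/2)
19. 9333.333ms @ 21 + 666.667ms (3/2)
20. 10000.0ms @ 45/2 + 666.667ms (3/2)

note 17 onset = 18b = 8000.0ms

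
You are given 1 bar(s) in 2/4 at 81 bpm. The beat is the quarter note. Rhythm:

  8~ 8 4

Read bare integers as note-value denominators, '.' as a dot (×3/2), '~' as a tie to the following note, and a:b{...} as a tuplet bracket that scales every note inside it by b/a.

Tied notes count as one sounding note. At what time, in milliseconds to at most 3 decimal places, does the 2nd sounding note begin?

note 2 onset = 1b = 740.741ms

1. 0.0ms @ 0 + 740.741ms (1)
2. 740.741ms @ 1 + 740.741ms (1)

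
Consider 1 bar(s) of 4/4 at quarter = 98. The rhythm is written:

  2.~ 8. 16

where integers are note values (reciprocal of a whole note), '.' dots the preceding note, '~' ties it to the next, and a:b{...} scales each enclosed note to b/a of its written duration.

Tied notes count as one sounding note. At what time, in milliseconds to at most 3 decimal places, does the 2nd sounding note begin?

1. 0.0ms @ 0 + 2295.918ms (15/4)
2. 2295.918ms @ 15/4 + 153.061ms (1/4)

note 2 onset = 15/4b = 2295.918ms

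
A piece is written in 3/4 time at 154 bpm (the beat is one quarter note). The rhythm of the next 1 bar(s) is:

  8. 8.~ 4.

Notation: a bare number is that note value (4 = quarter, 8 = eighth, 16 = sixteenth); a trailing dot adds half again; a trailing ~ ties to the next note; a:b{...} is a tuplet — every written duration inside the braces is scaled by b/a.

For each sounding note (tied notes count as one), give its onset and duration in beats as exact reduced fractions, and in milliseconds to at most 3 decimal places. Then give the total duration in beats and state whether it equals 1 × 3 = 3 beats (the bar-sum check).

1) 0.0ms=0b +292.208ms=3/4b
2) 292.208ms=3/4b +876.623ms=9/4b
Σ=3b of 3 (154bpm 3/4) — PASS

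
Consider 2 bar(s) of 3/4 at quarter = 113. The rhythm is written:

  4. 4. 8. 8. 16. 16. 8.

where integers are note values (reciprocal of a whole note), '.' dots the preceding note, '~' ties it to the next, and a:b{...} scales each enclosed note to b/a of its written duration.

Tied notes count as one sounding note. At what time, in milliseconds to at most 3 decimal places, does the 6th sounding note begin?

note 6 onset = 39/8b = 2588.496ms

1. 0.0ms @ 0 + 796.46ms (3/2)
2. 796.46ms @ 3/2 + 796.46ms (3/2)
3. 1592.92ms @ 3 + 398.23ms (3/4)
4. 1991.15ms @ 15/4 + 398.23ms (3/4)
5. 2389.381ms @ 9/2 + 199.115ms (3/8)
6. 2588.496ms @ 39/8 + 199.115ms (3/8)
7. 2787.611ms @ 21/4 + 398.23ms (3/4)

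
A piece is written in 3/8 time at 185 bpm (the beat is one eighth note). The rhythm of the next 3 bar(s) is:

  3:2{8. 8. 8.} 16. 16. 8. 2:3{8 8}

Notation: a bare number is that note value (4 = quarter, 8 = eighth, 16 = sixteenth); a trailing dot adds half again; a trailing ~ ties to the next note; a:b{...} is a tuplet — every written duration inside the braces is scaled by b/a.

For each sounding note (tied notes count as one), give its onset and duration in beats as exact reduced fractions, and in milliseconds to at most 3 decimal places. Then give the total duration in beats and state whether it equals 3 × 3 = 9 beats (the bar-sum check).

1) 0.0ms=0b +324.324ms=1b
2) 324.324ms=1b +324.324ms=1b
3) 648.649ms=2b +324.324ms=1b
4) 972.973ms=3b +243.243ms=3/4b
5) 1216.216ms=15/4b +243.243ms=3/4b
6) 1459.459ms=9/2b +486.486ms=3/2b
7) 1945.946ms=6b +486.486ms=3/2b
8) 2432.432ms=15/2b +486.486ms=3/2b
Σ=9b of 9 (185bpm 3/8) — PASS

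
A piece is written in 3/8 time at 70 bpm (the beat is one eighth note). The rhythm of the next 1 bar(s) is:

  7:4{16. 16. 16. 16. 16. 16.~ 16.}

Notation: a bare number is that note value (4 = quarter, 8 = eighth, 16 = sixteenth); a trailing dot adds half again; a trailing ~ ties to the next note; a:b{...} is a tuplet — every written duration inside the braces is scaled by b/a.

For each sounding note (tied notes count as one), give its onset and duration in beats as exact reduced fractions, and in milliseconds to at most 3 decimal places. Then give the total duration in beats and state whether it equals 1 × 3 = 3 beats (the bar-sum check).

1) 0.0ms=0b +367.347ms=3/7b
2) 367.347ms=3/7b +367.347ms=3/7b
3) 734.694ms=6/7b +367.347ms=3/7b
4) 1102.041ms=9/7b +367.347ms=3/7b
5) 1469.388ms=12/7b +367.347ms=3/7b
6) 1836.735ms=15/7b +734.694ms=6/7b
Σ=3b of 3 (70bpm 3/8) — PASS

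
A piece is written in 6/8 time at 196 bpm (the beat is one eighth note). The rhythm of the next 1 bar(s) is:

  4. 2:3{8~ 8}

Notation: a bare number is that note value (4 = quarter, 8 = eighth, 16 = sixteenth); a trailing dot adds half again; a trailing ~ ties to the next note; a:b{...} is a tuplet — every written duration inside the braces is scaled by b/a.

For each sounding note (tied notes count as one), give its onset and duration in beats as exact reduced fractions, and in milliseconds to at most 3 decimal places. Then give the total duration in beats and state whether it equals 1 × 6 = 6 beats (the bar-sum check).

1) 0.0ms=0b +918.367ms=3b
2) 918.367ms=3b +918.367ms=3b
Σ=6b of 6 (196bpm 6/8) — PASS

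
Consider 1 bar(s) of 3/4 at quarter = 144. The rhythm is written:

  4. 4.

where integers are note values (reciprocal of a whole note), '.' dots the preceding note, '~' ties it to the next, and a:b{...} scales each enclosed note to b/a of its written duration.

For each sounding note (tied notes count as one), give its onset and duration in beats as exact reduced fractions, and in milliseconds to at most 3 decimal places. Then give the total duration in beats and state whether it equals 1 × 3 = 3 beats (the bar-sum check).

1) 0.0ms=0b +625.0ms=3/2b
2) 625.0ms=3/2b +625.0ms=3/2b
Σ=3b of 3 (144bpm 3/4) — PASS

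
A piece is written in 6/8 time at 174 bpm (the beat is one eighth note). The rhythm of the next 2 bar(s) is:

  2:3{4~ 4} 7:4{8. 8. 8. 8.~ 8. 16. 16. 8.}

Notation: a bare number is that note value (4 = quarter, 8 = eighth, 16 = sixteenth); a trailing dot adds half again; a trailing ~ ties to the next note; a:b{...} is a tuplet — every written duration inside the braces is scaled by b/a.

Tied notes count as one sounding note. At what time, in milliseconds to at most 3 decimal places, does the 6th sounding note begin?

1. 0.0ms @ 0 + 2068.966ms (6)
2. 2068.966ms @ 6 + 295.567ms (6/7)
3. 2364.532ms @ 48/7 + 295.567ms (6/7)
4. 2660.099ms @ 54/7 + 295.567ms (6/7)
5. 2955.665ms @ 60/7 + 591.133ms (12/7)
6. 3546.798ms @ 72/7 + 147.783ms (3/7)
7. 3694.581ms @ 75/7 + 147.783ms (3/7)
8. 3842.365ms @ 78/7 + 295.567ms (6/7)

note 6 onset = 72/7b = 3546.798ms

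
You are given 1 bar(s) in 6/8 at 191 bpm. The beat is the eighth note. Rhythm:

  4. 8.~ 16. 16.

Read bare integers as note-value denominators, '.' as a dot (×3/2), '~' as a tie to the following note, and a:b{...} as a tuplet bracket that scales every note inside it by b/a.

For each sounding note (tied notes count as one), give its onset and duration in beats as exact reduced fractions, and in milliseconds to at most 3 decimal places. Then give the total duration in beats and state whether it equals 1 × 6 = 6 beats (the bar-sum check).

1) 0.0ms=0b +942.408ms=3b
2) 942.408ms=3b +706.806ms=9/4b
3) 1649.215ms=21/4b +235.602ms=3/4b
Σ=6b of 6 (191bpm 6/8) — PASS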